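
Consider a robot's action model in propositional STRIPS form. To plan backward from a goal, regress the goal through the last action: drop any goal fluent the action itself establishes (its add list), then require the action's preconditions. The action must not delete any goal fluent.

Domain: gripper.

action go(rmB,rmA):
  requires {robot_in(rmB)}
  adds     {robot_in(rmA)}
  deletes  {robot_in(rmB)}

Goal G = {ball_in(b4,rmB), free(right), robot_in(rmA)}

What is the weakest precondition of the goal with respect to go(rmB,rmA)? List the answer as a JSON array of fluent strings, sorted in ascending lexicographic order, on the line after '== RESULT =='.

Regress:
  G ∩ del = {}  (empty — regression defined)
  G \ add = {ball_in(b4,rmB), free(right), robot_in(rmA)} \ {robot_in(rmA)} = {ball_in(b4,rmB), free(right)}
  ∪ pre   = {ball_in(b4,rmB), free(right)} ∪ {robot_in(rmB)}
          = {ball_in(b4,rmB), free(right), robot_in(rmB)}

== RESULT ==
["ball_in(b4,rmB)", "free(right)", "robot_in(rmB)"]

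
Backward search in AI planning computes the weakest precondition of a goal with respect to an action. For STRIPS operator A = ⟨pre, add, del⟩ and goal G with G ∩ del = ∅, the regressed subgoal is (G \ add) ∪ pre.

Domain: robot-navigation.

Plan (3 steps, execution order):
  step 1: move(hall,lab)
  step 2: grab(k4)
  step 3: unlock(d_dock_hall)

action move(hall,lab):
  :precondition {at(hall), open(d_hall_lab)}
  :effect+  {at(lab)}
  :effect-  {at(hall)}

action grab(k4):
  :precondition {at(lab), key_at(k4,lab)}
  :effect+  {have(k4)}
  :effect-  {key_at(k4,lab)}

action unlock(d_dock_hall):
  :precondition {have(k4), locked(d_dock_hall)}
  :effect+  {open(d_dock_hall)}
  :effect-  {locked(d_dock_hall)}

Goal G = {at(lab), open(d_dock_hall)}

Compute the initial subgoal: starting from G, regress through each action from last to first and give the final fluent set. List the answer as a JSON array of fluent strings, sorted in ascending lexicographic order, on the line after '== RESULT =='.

Work backward from the goal:
  through step 3 (unlock(d_dock_hall)): drop {open(d_dock_hall)}, keep {at(lab)}, require {have(k4), locked(d_dock_hall)}
    → {at(lab), have(k4), locked(d_dock_hall)}
  through step 2 (grab(k4)): drop {have(k4)}, keep {at(lab), locked(d_dock_hall)}, require {at(lab), key_at(k4,lab)}
    → {at(lab), key_at(k4,lab), locked(d_dock_hall)}
  through step 1 (move(hall,lab)): drop {at(lab)}, keep {key_at(k4,lab), locked(d_dock_hall)}, require {at(hall), open(d_hall_lab)}
    → {at(hall), key_at(k4,lab), locked(d_dock_hall), open(d_hall_lab)}

== RESULT ==
["at(hall)", "key_at(k4,lab)", "locked(d_dock_hall)", "open(d_hall_lab)"]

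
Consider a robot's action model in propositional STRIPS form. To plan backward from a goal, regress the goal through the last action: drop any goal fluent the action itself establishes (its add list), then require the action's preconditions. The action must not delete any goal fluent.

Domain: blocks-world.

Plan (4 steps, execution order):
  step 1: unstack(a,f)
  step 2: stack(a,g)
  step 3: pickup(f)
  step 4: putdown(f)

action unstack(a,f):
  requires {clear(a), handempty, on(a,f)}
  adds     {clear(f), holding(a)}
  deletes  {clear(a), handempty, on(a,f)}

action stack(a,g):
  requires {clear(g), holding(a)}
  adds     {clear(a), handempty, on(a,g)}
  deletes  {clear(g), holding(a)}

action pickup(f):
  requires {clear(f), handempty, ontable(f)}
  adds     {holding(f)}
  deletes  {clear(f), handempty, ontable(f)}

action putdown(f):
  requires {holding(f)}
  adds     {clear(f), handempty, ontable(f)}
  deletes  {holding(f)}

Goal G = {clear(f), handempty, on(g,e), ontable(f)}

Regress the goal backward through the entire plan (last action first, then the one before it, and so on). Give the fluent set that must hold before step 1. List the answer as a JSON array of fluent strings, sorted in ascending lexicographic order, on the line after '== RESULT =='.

Regress step by step:
  through step 4 (putdown(f)): drop {clear(f), handempty, ontable(f)}, keep {on(g,e)}, require {holding(f)}
    → {holding(f), on(g,e)}
  through step 3 (pickup(f)): drop {holding(f)}, keep {on(g,e)}, require {clear(f), handempty, ontable(f)}
    → {clear(f), handempty, on(g,e), ontable(f)}
  through step 2 (stack(a,g)): drop {handempty}, keep {clear(f), on(g,e), ontable(f)}, require {clear(g), holding(a)}
    → {clear(f), clear(g), holding(a), on(g,e), ontable(f)}
  through step 1 (unstack(a,f)): drop {clear(f), holding(a)}, keep {clear(g), on(g,e), ontable(f)}, require {clear(a), handempty, on(a,f)}
    → {clear(a), clear(g), handempty, on(a,f), on(g,e), ontable(f)}

== RESULT ==
["clear(a)", "clear(g)", "handempty", "on(a,f)", "on(g,e)", "ontable(f)"]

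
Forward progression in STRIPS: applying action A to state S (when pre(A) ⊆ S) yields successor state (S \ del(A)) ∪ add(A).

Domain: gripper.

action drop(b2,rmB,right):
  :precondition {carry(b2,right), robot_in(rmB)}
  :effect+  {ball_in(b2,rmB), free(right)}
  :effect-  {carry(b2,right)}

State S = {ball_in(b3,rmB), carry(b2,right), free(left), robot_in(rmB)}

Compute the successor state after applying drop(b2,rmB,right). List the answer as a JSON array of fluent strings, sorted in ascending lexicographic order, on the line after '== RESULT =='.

Progress:
  pre ⊆ S: {carry(b2,right), robot_in(rmB)} ⊆ S  — applicable
  S \ del = {ball_in(b3,rmB), free(left), robot_in(rmB)}
  ∪ add   = {ball_in(b2,rmB), ball_in(b3,rmB), free(left), free(right), robot_in(rmB)}

== RESULT ==
["ball_in(b2,rmB)", "ball_in(b3,rmB)", "free(left)", "free(right)", "robot_in(rmB)"]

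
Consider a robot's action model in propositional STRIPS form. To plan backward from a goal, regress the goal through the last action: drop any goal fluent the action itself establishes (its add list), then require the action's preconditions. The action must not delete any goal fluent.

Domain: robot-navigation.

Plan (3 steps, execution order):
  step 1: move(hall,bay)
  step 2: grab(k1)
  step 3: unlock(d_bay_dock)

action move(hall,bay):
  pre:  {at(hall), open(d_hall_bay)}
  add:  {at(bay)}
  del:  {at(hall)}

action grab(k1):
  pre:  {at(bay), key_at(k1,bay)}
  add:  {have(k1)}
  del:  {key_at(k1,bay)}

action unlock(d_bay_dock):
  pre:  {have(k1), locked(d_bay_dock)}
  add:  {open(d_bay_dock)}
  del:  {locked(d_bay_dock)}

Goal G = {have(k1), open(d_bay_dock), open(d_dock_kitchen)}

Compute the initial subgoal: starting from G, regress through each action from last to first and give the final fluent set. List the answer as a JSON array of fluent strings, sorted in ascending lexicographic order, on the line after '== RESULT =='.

Work backward from the goal:
  through step 3 (unlock(d_bay_dock)): drop {open(d_bay_dock)}, keep {have(k1), open(d_dock_kitchen)}, require {have(k1), locked(d_bay_dock)}
    → {have(k1), locked(d_bay_dock), open(d_dock_kitchen)}
  through step 2 (grab(k1)): drop {have(k1)}, keep {locked(d_bay_dock), open(d_dock_kitchen)}, require {at(bay), key_at(k1,bay)}
    → {at(bay), key_at(k1,bay), locked(d_bay_dock), open(d_dock_kitchen)}
  through step 1 (move(hall,bay)): drop {at(bay)}, keep {key_at(k1,bay), locked(d_bay_dock), open(d_dock_kitchen)}, require {at(hall), open(d_hall_bay)}
    → {at(hall), key_at(k1,bay), locked(d_bay_dock), open(d_dock_kitchen), open(d_hall_bay)}

== RESULT ==
["at(hall)", "key_at(k1,bay)", "locked(d_bay_dock)", "open(d_dock_kitchen)", "open(d_hall_bay)"]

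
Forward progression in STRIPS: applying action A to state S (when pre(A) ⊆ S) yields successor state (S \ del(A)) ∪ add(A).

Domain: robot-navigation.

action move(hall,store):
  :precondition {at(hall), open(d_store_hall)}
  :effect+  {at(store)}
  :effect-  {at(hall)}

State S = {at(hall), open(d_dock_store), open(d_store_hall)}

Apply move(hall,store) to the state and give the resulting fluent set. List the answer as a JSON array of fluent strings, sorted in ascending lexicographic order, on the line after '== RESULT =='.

Progress:
  pre ⊆ S: {at(hall), open(d_store_hall)} ⊆ S  — applicable
  S \ del = {open(d_dock_store), open(d_store_hall)}
  ∪ add   = {at(store), open(d_dock_store), open(d_store_hall)}

== RESULT ==
["at(store)", "open(d_dock_store)", "open(d_store_hall)"]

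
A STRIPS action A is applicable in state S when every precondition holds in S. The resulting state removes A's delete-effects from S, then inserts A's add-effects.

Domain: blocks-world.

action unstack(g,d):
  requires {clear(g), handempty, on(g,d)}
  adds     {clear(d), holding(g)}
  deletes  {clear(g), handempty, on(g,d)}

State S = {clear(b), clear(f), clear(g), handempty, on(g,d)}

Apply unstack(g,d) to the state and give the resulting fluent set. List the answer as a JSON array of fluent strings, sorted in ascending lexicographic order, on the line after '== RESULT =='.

Compute (S \ del) ∪ add:
  pre ⊆ S: {clear(g), handempty, on(g,d)} ⊆ S  — applicable
  S \ del = {clear(b), clear(f)}
  ∪ add   = {clear(b), clear(d), clear(f), holding(g)}

== RESULT ==
["clear(b)", "clear(d)", "clear(f)", "holding(g)"]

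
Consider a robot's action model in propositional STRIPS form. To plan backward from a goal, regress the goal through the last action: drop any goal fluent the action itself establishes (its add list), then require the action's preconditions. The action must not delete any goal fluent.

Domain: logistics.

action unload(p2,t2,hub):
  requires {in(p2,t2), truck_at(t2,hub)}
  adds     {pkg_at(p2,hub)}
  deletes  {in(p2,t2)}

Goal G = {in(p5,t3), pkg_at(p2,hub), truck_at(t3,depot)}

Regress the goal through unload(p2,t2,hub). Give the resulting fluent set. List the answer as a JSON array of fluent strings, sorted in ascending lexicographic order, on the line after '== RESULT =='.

Regress:
  G ∩ del = {}  (empty — regression defined)
  G \ add = {in(p5,t3), pkg_at(p2,hub), truck_at(t3,depot)} \ {pkg_at(p2,hub)} = {in(p5,t3), truck_at(t3,depot)}
  ∪ pre   = {in(p5,t3), truck_at(t3,depot)} ∪ {in(p2,t2), truck_at(t2,hub)}
          = {in(p2,t2), in(p5,t3), truck_at(t2,hub), truck_at(t3,depot)}

== RESULT ==
["in(p2,t2)", "in(p5,t3)", "truck_at(t2,hub)", "truck_at(t3,depot)"]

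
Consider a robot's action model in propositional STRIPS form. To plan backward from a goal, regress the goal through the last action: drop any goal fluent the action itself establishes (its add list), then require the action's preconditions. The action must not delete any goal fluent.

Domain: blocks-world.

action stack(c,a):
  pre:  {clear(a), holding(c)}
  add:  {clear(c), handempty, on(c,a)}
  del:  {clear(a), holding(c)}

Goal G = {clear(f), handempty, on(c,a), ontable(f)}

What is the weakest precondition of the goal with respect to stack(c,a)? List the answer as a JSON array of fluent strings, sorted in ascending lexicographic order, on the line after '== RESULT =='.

Regress:
  G ∩ del = {}  (empty — regression defined)
  G \ add = {clear(f), handempty, on(c,a), ontable(f)} \ {clear(c), handempty, on(c,a)} = {clear(f), ontable(f)}
  ∪ pre   = {clear(f), ontable(f)} ∪ {clear(a), holding(c)}
          = {clear(a), clear(f), holding(c), ontable(f)}

== RESULT ==
["clear(a)", "clear(f)", "holding(c)", "ontable(f)"]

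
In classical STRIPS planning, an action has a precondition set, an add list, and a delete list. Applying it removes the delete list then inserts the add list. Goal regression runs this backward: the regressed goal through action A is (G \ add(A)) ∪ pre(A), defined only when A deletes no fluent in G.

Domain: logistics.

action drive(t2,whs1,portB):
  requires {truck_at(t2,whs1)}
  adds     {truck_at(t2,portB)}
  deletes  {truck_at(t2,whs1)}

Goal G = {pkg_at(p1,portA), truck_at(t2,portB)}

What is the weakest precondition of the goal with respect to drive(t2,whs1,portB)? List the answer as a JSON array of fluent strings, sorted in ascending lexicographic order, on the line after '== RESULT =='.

Compute (G \ add) ∪ pre:
  G ∩ del = {}  (empty — regression defined)
  G \ add = {pkg_at(p1,portA), truck_at(t2,portB)} \ {truck_at(t2,portB)} = {pkg_at(p1,portA)}
  ∪ pre   = {pkg_at(p1,portA)} ∪ {truck_at(t2,whs1)}
          = {pkg_at(p1,portA), truck_at(t2,whs1)}

== RESULT ==
["pkg_at(p1,portA)", "truck_at(t2,whs1)"]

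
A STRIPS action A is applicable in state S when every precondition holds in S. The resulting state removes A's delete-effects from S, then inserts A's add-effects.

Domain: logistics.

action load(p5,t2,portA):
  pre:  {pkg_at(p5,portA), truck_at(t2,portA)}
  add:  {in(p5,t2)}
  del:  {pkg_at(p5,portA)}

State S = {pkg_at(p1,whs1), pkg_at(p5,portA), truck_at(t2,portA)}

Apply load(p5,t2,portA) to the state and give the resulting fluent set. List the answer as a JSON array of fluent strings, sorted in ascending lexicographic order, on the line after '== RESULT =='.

Compute (S \ del) ∪ add:
  pre ⊆ S: {pkg_at(p5,portA), truck_at(t2,portA)} ⊆ S  — applicable
  S \ del = {pkg_at(p1,whs1), truck_at(t2,portA)}
  ∪ add   = {in(p5,t2), pkg_at(p1,whs1), truck_at(t2,portA)}

== RESULT ==
["in(p5,t2)", "pkg_at(p1,whs1)", "truck_at(t2,portA)"]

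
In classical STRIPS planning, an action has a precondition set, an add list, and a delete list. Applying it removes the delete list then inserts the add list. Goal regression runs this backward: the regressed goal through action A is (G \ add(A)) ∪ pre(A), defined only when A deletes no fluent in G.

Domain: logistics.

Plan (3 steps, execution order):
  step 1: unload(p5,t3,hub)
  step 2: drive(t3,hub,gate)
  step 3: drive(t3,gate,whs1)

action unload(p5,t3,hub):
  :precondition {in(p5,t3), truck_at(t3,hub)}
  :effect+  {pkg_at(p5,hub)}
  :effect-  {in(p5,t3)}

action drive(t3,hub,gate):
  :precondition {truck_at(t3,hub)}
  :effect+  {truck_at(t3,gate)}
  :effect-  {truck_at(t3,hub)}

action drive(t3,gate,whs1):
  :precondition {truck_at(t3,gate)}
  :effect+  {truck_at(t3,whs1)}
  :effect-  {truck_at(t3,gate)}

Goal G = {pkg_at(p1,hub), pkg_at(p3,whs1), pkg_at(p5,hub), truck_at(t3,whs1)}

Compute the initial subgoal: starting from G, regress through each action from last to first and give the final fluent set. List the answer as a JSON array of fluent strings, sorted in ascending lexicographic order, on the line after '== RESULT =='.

Regress step by step:
  through step 3 (drive(t3,gate,whs1)): drop {truck_at(t3,whs1)}, keep {pkg_at(p1,hub), pkg_at(p3,whs1), pkg_at(p5,hub)}, require {truck_at(t3,gate)}
    → {pkg_at(p1,hub), pkg_at(p3,whs1), pkg_at(p5,hub), truck_at(t3,gate)}
  through step 2 (drive(t3,hub,gate)): drop {truck_at(t3,gate)}, keep {pkg_at(p1,hub), pkg_at(p3,whs1), pkg_at(p5,hub)}, require {truck_at(t3,hub)}
    → {pkg_at(p1,hub), pkg_at(p3,whs1), pkg_at(p5,hub), truck_at(t3,hub)}
  through step 1 (unload(p5,t3,hub)): drop {pkg_at(p5,hub)}, keep {pkg_at(p1,hub), pkg_at(p3,whs1), truck_at(t3,hub)}, require {in(p5,t3), truck_at(t3,hub)}
    → {in(p5,t3), pkg_at(p1,hub), pkg_at(p3,whs1), truck_at(t3,hub)}

== RESULT ==
["in(p5,t3)", "pkg_at(p1,hub)", "pkg_at(p3,whs1)", "truck_at(t3,hub)"]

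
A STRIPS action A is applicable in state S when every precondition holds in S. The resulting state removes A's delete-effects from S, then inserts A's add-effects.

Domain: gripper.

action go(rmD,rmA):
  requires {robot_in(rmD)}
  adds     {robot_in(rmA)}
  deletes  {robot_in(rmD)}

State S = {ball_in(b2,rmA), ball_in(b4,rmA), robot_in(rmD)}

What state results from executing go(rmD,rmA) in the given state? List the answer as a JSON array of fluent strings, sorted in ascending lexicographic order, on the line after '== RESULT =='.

Compute (S \ del) ∪ add:
  pre ⊆ S: {robot_in(rmD)} ⊆ S  — applicable
  S \ del = {ball_in(b2,rmA), ball_in(b4,rmA)}
  ∪ add   = {ball_in(b2,rmA), ball_in(b4,rmA), robot_in(rmA)}

== RESULT ==
["ball_in(b2,rmA)", "ball_in(b4,rmA)", "robot_in(rmA)"]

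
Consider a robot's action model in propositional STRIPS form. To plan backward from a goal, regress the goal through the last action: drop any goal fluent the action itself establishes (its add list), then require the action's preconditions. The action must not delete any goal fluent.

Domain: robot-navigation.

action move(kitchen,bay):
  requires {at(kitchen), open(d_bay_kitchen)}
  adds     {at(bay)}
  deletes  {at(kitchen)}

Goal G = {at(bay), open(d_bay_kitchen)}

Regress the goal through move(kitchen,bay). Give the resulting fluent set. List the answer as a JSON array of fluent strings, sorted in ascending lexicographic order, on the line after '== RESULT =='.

Compute (G \ add) ∪ pre:
  G ∩ del = {}  (empty — regression defined)
  G \ add = {at(bay), open(d_bay_kitchen)} \ {at(bay)} = {open(d_bay_kitchen)}
  ∪ pre   = {open(d_bay_kitchen)} ∪ {at(kitchen), open(d_bay_kitchen)}
          = {at(kitchen), open(d_bay_kitchen)}

== RESULT ==
["at(kitchen)", "open(d_bay_kitchen)"]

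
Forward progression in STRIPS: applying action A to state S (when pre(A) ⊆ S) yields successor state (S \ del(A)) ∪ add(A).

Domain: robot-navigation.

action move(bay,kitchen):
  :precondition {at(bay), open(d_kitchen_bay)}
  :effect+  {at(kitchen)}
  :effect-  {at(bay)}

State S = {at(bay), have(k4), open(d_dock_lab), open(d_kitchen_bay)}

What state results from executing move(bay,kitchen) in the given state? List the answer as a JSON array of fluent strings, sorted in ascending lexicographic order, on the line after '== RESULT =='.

Compute (S \ del) ∪ add:
  pre ⊆ S: {at(bay), open(d_kitchen_bay)} ⊆ S  — applicable
  S \ del = {have(k4), open(d_dock_lab), open(d_kitchen_bay)}
  ∪ add   = {at(kitchen), have(k4), open(d_dock_lab), open(d_kitchen_bay)}

== RESULT ==
["at(kitchen)", "have(k4)", "open(d_dock_lab)", "open(d_kitchen_bay)"]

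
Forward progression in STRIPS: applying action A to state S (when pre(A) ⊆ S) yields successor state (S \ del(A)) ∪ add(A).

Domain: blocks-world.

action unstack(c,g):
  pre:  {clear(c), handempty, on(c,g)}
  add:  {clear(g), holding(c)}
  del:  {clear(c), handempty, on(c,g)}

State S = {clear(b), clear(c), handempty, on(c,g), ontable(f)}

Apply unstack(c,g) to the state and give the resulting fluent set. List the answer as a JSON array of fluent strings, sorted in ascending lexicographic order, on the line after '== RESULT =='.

Compute (S \ del) ∪ add:
  pre ⊆ S: {clear(c), handempty, on(c,g)} ⊆ S  — applicable
  S \ del = {clear(b), ontable(f)}
  ∪ add   = {clear(b), clear(g), holding(c), ontable(f)}

== RESULT ==
["clear(b)", "clear(g)", "holding(c)", "ontable(f)"]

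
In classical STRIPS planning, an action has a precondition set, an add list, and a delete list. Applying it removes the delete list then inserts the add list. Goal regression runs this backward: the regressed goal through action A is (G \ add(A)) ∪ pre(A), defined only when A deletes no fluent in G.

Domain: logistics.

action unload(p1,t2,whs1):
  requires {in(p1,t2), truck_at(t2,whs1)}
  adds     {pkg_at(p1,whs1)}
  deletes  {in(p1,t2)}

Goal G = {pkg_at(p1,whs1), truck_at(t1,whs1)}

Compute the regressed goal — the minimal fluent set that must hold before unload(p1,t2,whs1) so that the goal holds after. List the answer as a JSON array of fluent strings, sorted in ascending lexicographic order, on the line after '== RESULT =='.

Regress:
  G ∩ del = {}  (empty — regression defined)
  G \ add = {pkg_at(p1,whs1), truck_at(t1,whs1)} \ {pkg_at(p1,whs1)} = {truck_at(t1,whs1)}
  ∪ pre   = {truck_at(t1,whs1)} ∪ {in(p1,t2), truck_at(t2,whs1)}
          = {in(p1,t2), truck_at(t1,whs1), truck_at(t2,whs1)}

== RESULT ==
["in(p1,t2)", "truck_at(t1,whs1)", "truck_at(t2,whs1)"]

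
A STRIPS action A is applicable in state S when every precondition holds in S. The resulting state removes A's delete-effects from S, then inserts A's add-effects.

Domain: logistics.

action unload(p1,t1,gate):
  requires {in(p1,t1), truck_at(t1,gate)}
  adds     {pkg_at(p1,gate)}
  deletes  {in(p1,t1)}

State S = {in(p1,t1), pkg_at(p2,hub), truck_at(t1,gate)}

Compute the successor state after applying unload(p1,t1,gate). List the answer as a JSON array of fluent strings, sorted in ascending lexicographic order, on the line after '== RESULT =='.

Progress:
  pre ⊆ S: {in(p1,t1), truck_at(t1,gate)} ⊆ S  — applicable
  S \ del = {pkg_at(p2,hub), truck_at(t1,gate)}
  ∪ add   = {pkg_at(p1,gate), pkg_at(p2,hub), truck_at(t1,gate)}

== RESULT ==
["pkg_at(p1,gate)", "pkg_at(p2,hub)", "truck_at(t1,gate)"]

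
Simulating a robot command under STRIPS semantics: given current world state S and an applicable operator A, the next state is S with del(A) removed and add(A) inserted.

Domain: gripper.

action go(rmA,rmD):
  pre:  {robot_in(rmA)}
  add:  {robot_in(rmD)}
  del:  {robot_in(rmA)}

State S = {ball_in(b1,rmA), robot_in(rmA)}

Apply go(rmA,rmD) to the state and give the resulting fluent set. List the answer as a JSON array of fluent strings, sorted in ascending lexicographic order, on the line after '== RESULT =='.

Compute (S \ del) ∪ add:
  pre ⊆ S: {robot_in(rmA)} ⊆ S  — applicable
  S \ del = {ball_in(b1,rmA)}
  ∪ add   = {ball_in(b1,rmA), robot_in(rmD)}

== RESULT ==
["ball_in(b1,rmA)", "robot_in(rmD)"]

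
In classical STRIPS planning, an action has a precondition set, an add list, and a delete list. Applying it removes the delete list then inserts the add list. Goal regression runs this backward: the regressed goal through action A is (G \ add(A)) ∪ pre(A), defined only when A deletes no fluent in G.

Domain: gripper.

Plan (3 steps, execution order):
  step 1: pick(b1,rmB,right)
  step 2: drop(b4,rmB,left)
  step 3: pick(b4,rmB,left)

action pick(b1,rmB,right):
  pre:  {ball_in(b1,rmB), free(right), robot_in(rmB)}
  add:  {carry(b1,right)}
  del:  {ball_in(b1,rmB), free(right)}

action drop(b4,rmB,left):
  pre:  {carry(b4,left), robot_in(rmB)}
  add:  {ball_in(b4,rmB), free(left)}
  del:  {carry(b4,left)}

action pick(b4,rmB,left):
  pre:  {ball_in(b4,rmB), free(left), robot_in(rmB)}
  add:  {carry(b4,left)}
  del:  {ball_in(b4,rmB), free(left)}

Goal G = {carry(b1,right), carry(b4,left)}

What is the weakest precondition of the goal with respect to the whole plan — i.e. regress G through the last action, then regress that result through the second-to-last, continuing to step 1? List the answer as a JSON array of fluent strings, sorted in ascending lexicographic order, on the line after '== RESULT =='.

Regress step by step:
  through step 3 (pick(b4,rmB,left)): drop {carry(b4,left)}, keep {carry(b1,right)}, require {ball_in(b4,rmB), free(left), robot_in(rmB)}
    → {ball_in(b4,rmB), carry(b1,right), free(left), robot_in(rmB)}
  through step 2 (drop(b4,rmB,left)): drop {ball_in(b4,rmB), free(left)}, keep {carry(b1,right), robot_in(rmB)}, require {carry(b4,left), robot_in(rmB)}
    → {carry(b1,right), carry(b4,left), robot_in(rmB)}
  through step 1 (pick(b1,rmB,right)): drop {carry(b1,right)}, keep {carry(b4,left), robot_in(rmB)}, require {ball_in(b1,rmB), free(right), robot_in(rmB)}
    → {ball_in(b1,rmB), carry(b4,left), free(right), robot_in(rmB)}

== RESULT ==
["ball_in(b1,rmB)", "carry(b4,left)", "free(right)", "robot_in(rmB)"]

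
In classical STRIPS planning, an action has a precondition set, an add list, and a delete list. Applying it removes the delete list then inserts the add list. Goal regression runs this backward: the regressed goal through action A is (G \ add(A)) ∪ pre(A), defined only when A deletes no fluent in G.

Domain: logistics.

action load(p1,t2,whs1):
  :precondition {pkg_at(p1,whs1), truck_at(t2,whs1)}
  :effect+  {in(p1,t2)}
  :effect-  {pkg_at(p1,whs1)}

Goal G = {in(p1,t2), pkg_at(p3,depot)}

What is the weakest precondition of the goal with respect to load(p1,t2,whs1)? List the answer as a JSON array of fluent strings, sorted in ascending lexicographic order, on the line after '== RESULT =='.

Compute (G \ add) ∪ pre:
  G ∩ del = {}  (empty — regression defined)
  G \ add = {in(p1,t2), pkg_at(p3,depot)} \ {in(p1,t2)} = {pkg_at(p3,depot)}
  ∪ pre   = {pkg_at(p3,depot)} ∪ {pkg_at(p1,whs1), truck_at(t2,whs1)}
          = {pkg_at(p1,whs1), pkg_at(p3,depot), truck_at(t2,whs1)}

== RESULT ==
["pkg_at(p1,whs1)", "pkg_at(p3,depot)", "truck_at(t2,whs1)"]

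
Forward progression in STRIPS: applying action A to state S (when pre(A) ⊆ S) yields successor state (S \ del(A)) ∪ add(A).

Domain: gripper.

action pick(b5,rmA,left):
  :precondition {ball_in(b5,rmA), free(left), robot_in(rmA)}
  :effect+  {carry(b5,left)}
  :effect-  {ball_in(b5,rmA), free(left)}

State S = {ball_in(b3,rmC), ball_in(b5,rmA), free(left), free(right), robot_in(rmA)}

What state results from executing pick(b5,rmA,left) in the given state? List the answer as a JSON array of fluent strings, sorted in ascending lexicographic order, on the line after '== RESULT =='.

Compute (S \ del) ∪ add:
  pre ⊆ S: {ball_in(b5,rmA), free(left), robot_in(rmA)} ⊆ S  — applicable
  S \ del = {ball_in(b3,rmC), free(right), robot_in(rmA)}
  ∪ add   = {ball_in(b3,rmC), carry(b5,left), free(right), robot_in(rmA)}

== RESULT ==
["ball_in(b3,rmC)", "carry(b5,left)", "free(right)", "robot_in(rmA)"]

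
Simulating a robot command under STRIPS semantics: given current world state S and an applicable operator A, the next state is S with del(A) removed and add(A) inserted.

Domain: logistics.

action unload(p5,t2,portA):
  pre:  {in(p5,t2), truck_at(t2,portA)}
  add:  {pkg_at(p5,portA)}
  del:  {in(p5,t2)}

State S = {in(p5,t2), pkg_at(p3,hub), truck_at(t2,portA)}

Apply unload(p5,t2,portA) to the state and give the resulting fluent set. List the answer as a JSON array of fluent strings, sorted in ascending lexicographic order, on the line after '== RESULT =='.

Progress:
  pre ⊆ S: {in(p5,t2), truck_at(t2,portA)} ⊆ S  — applicable
  S \ del = {pkg_at(p3,hub), truck_at(t2,portA)}
  ∪ add   = {pkg_at(p3,hub), pkg_at(p5,portA), truck_at(t2,portA)}

== RESULT ==
["pkg_at(p3,hub)", "pkg_at(p5,portA)", "truck_at(t2,portA)"]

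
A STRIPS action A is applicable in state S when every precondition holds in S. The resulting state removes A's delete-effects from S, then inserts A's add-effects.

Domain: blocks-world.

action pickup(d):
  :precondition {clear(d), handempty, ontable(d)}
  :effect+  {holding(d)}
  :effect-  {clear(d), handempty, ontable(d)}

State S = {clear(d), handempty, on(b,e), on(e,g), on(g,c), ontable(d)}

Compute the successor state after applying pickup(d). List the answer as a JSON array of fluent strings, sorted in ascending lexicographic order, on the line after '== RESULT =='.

Progress:
  pre ⊆ S: {clear(d), handempty, ontable(d)} ⊆ S  — applicable
  S \ del = {on(b,e), on(e,g), on(g,c)}
  ∪ add   = {holding(d), on(b,e), on(e,g), on(g,c)}

== RESULT ==
["holding(d)", "on(b,e)", "on(e,g)", "on(g,c)"]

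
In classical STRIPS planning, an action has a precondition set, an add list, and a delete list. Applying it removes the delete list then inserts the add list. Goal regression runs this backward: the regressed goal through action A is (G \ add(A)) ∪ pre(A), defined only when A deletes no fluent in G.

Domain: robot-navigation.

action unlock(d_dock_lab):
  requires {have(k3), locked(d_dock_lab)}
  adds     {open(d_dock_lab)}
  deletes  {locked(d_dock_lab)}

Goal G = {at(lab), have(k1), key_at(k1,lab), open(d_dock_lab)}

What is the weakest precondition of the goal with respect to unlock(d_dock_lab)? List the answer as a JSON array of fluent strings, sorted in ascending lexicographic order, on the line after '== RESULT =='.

Compute (G \ add) ∪ pre:
  G ∩ del = {}  (empty — regression defined)
  G \ add = {at(lab), have(k1), key_at(k1,lab), open(d_dock_lab)} \ {open(d_dock_lab)} = {at(lab), have(k1), key_at(k1,lab)}
  ∪ pre   = {at(lab), have(k1), key_at(k1,lab)} ∪ {have(k3), locked(d_dock_lab)}
          = {at(lab), have(k1), have(k3), key_at(k1,lab), locked(d_dock_lab)}

== RESULT ==
["at(lab)", "have(k1)", "have(k3)", "key_at(k1,lab)", "locked(d_dock_lab)"]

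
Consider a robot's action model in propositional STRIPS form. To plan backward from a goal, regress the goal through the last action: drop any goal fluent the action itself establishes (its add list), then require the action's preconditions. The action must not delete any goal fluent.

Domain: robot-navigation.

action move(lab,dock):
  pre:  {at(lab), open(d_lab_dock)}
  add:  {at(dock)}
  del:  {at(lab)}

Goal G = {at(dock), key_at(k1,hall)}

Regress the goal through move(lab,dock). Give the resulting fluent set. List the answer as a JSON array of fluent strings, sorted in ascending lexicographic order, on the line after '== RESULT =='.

Compute (G \ add) ∪ pre:
  G ∩ del = {}  (empty — regression defined)
  G \ add = {at(dock), key_at(k1,hall)} \ {at(dock)} = {key_at(k1,hall)}
  ∪ pre   = {key_at(k1,hall)} ∪ {at(lab), open(d_lab_dock)}
          = {at(lab), key_at(k1,hall), open(d_lab_dock)}

== RESULT ==
["at(lab)", "key_at(k1,hall)", "open(d_lab_dock)"]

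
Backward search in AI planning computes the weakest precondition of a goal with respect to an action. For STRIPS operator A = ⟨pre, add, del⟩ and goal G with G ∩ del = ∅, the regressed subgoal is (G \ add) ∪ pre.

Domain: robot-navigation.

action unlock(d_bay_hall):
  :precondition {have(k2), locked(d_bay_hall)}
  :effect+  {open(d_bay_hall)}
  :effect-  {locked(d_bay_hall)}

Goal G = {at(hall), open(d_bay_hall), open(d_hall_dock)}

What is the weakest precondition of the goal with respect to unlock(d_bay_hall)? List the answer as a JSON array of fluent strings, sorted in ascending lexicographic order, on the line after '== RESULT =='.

Regress:
  G ∩ del = {}  (empty — regression defined)
  G \ add = {at(hall), open(d_bay_hall), open(d_hall_dock)} \ {open(d_bay_hall)} = {at(hall), open(d_hall_dock)}
  ∪ pre   = {at(hall), open(d_hall_dock)} ∪ {have(k2), locked(d_bay_hall)}
          = {at(hall), have(k2), locked(d_bay_hall), open(d_hall_dock)}

== RESULT ==
["at(hall)", "have(k2)", "locked(d_bay_hall)", "open(d_hall_dock)"]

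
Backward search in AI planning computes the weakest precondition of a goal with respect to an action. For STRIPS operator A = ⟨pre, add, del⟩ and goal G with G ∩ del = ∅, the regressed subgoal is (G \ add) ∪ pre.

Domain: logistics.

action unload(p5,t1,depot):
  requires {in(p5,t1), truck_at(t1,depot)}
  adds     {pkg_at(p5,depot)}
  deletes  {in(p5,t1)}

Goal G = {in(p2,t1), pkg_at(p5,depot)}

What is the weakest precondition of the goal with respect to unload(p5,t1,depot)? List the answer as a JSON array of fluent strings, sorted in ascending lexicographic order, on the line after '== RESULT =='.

Regress:
  G ∩ del = {}  (empty — regression defined)
  G \ add = {in(p2,t1), pkg_at(p5,depot)} \ {pkg_at(p5,depot)} = {in(p2,t1)}
  ∪ pre   = {in(p2,t1)} ∪ {in(p5,t1), truck_at(t1,depot)}
          = {in(p2,t1), in(p5,t1), truck_at(t1,depot)}

== RESULT ==
["in(p2,t1)", "in(p5,t1)", "truck_at(t1,depot)"]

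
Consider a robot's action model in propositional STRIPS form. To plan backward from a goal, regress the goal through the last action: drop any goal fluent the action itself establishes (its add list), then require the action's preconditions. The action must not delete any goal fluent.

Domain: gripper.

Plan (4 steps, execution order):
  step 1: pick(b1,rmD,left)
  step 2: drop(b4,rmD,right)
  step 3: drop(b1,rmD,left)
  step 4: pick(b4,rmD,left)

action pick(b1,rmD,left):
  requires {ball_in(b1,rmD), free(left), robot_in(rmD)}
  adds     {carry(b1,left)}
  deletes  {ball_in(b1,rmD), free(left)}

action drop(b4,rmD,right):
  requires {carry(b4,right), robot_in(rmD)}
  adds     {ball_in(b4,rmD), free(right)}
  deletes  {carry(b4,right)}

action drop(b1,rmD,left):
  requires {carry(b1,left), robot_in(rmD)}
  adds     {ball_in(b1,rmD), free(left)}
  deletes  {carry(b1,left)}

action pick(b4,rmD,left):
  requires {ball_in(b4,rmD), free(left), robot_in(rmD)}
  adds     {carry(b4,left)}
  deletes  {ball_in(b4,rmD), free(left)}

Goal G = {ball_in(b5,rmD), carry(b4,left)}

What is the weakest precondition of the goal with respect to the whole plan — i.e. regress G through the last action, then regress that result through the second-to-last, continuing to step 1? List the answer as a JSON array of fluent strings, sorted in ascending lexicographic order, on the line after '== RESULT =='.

Work backward from the goal:
  through step 4 (pick(b4,rmD,left)): drop {carry(b4,left)}, keep {ball_in(b5,rmD)}, require {ball_in(b4,rmD), free(left), robot_in(rmD)}
    → {ball_in(b4,rmD), ball_in(b5,rmD), free(left), robot_in(rmD)}
  through step 3 (drop(b1,rmD,left)): drop {free(left)}, keep {ball_in(b4,rmD), ball_in(b5,rmD), robot_in(rmD)}, require {carry(b1,left), robot_in(rmD)}
    → {ball_in(b4,rmD), ball_in(b5,rmD), carry(b1,left), robot_in(rmD)}
  through step 2 (drop(b4,rmD,right)): drop {ball_in(b4,rmD)}, keep {ball_in(b5,rmD), carry(b1,left), robot_in(rmD)}, require {carry(b4,right), robot_in(rmD)}
    → {ball_in(b5,rmD), carry(b1,left), carry(b4,right), robot_in(rmD)}
  through step 1 (pick(b1,rmD,left)): drop {carry(b1,left)}, keep {ball_in(b5,rmD), carry(b4,right), robot_in(rmD)}, require {ball_in(b1,rmD), free(left), robot_in(rmD)}
    → {ball_in(b1,rmD), ball_in(b5,rmD), carry(b4,right), free(left), robot_in(rmD)}

== RESULT ==
["ball_in(b1,rmD)", "ball_in(b5,rmD)", "carry(b4,right)", "free(left)", "robot_in(rmD)"]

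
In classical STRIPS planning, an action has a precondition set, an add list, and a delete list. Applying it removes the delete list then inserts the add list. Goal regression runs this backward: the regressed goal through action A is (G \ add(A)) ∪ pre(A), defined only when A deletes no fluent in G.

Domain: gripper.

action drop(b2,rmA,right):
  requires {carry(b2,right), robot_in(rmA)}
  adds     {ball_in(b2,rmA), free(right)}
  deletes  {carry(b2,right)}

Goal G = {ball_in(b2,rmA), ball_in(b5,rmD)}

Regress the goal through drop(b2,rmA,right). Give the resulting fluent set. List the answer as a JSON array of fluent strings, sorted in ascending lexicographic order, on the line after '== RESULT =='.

Regress:
  G ∩ del = {}  (empty — regression defined)
  G \ add = {ball_in(b2,rmA), ball_in(b5,rmD)} \ {ball_in(b2,rmA), free(right)} = {ball_in(b5,rmD)}
  ∪ pre   = {ball_in(b5,rmD)} ∪ {carry(b2,right), robot_in(rmA)}
          = {ball_in(b5,rmD), carry(b2,right), robot_in(rmA)}

== RESULT ==
["ball_in(b5,rmD)", "carry(b2,right)", "robot_in(rmA)"]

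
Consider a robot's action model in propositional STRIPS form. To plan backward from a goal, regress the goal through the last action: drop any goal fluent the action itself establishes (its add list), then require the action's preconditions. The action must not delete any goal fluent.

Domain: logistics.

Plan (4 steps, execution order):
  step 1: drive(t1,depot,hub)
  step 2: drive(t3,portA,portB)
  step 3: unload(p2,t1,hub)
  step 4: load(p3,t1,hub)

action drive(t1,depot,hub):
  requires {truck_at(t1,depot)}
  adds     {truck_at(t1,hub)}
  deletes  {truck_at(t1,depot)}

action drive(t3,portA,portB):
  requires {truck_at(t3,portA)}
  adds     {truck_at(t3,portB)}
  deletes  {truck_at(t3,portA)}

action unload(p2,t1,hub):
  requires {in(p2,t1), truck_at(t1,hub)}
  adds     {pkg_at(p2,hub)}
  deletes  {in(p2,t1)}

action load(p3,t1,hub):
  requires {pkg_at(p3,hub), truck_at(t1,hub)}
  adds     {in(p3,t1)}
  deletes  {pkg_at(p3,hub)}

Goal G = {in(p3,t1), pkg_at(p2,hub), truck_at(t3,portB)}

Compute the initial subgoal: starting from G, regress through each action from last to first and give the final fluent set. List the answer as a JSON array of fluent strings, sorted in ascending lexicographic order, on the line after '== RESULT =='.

Regress step by step:
  through step 4 (load(p3,t1,hub)): drop {in(p3,t1)}, keep {pkg_at(p2,hub), truck_at(t3,portB)}, require {pkg_at(p3,hub), truck_at(t1,hub)}
    → {pkg_at(p2,hub), pkg_at(p3,hub), truck_at(t1,hub), truck_at(t3,portB)}
  through step 3 (unload(p2,t1,hub)): drop {pkg_at(p2,hub)}, keep {pkg_at(p3,hub), truck_at(t1,hub), truck_at(t3,portB)}, require {in(p2,t1), truck_at(t1,hub)}
    → {in(p2,t1), pkg_at(p3,hub), truck_at(t1,hub), truck_at(t3,portB)}
  through step 2 (drive(t3,portA,portB)): drop {truck_at(t3,portB)}, keep {in(p2,t1), pkg_at(p3,hub), truck_at(t1,hub)}, require {truck_at(t3,portA)}
    → {in(p2,t1), pkg_at(p3,hub), truck_at(t1,hub), truck_at(t3,portA)}
  through step 1 (drive(t1,depot,hub)): drop {truck_at(t1,hub)}, keep {in(p2,t1), pkg_at(p3,hub), truck_at(t3,portA)}, require {truck_at(t1,depot)}
    → {in(p2,t1), pkg_at(p3,hub), truck_at(t1,depot), truck_at(t3,portA)}

== RESULT ==
["in(p2,t1)", "pkg_at(p3,hub)", "truck_at(t1,depot)", "truck_at(t3,portA)"]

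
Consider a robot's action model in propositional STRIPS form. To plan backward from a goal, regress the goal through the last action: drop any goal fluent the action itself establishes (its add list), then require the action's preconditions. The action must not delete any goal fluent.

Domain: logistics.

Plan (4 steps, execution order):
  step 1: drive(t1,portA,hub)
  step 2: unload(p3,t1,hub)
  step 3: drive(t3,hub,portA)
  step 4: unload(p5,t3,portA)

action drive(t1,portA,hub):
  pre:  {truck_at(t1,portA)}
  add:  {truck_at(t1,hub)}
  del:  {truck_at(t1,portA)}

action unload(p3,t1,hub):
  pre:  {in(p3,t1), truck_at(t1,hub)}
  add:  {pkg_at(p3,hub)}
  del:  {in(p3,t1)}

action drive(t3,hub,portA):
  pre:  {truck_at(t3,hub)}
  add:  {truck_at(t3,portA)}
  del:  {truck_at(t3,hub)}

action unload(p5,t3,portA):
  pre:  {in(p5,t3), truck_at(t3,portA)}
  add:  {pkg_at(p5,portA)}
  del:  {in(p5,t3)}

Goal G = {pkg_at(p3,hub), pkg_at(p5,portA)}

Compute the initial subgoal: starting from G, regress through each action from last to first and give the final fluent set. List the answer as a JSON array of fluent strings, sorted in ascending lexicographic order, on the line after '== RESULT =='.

Regress step by step:
  through step 4 (unload(p5,t3,portA)): drop {pkg_at(p5,portA)}, keep {pkg_at(p3,hub)}, require {in(p5,t3), truck_at(t3,portA)}
    → {in(p5,t3), pkg_at(p3,hub), truck_at(t3,portA)}
  through step 3 (drive(t3,hub,portA)): drop {truck_at(t3,portA)}, keep {in(p5,t3), pkg_at(p3,hub)}, require {truck_at(t3,hub)}
    → {in(p5,t3), pkg_at(p3,hub), truck_at(t3,hub)}
  through step 2 (unload(p3,t1,hub)): drop {pkg_at(p3,hub)}, keep {in(p5,t3), truck_at(t3,hub)}, require {in(p3,t1), truck_at(t1,hub)}
    → {in(p3,t1), in(p5,t3), truck_at(t1,hub), truck_at(t3,hub)}
  through step 1 (drive(t1,portA,hub)): drop {truck_at(t1,hub)}, keep {in(p3,t1), in(p5,t3), truck_at(t3,hub)}, require {truck_at(t1,portA)}
    → {in(p3,t1), in(p5,t3), truck_at(t1,portA), truck_at(t3,hub)}

== RESULT ==
["in(p3,t1)", "in(p5,t3)", "truck_at(t1,portA)", "truck_at(t3,hub)"]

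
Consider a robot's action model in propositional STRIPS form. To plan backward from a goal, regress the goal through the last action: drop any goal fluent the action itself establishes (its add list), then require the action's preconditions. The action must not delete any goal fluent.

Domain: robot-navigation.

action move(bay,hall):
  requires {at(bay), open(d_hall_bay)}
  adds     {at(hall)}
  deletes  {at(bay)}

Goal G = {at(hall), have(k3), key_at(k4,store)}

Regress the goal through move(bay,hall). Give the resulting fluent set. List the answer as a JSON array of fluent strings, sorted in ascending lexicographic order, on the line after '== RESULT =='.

Compute (G \ add) ∪ pre:
  G ∩ del = {}  (empty — regression defined)
  G \ add = {at(hall), have(k3), key_at(k4,store)} \ {at(hall)} = {have(k3), key_at(k4,store)}
  ∪ pre   = {have(k3), key_at(k4,store)} ∪ {at(bay), open(d_hall_bay)}
          = {at(bay), have(k3), key_at(k4,store), open(d_hall_bay)}

== RESULT ==
["at(bay)", "have(k3)", "key_at(k4,store)", "open(d_hall_bay)"]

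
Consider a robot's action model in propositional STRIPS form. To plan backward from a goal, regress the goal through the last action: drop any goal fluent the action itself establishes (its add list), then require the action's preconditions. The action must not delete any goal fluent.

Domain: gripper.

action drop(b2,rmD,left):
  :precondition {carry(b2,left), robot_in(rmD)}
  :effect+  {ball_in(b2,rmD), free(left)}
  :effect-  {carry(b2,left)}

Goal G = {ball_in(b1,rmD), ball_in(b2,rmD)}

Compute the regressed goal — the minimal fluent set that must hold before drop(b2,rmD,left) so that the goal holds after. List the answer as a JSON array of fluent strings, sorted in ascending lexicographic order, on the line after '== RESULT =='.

Compute (G \ add) ∪ pre:
  G ∩ del = {}  (empty — regression defined)
  G \ add = {ball_in(b1,rmD), ball_in(b2,rmD)} \ {ball_in(b2,rmD), free(left)} = {ball_in(b1,rmD)}
  ∪ pre   = {ball_in(b1,rmD)} ∪ {carry(b2,left), robot_in(rmD)}
          = {ball_in(b1,rmD), carry(b2,left), robot_in(rmD)}

== RESULT ==
["ball_in(b1,rmD)", "carry(b2,left)", "robot_in(rmD)"]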